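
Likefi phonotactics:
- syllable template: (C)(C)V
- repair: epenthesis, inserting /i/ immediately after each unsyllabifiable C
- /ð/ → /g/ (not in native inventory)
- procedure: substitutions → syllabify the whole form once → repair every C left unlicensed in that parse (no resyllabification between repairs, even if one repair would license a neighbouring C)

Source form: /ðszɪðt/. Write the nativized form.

Substitution: /ð/ → /g/, giving /gszɪgt/.
Under (C)(C)V, the unsyllabifiable consonants are /g/, /g/, /t/ (no codas are permitted; onsets may contain at most 2 consonants).
Each unlicensed consonant becomes the onset of a new syllable: /g/ → /gi/, /g/ → /gi/, /t/ → /ti/.

giszɪgiti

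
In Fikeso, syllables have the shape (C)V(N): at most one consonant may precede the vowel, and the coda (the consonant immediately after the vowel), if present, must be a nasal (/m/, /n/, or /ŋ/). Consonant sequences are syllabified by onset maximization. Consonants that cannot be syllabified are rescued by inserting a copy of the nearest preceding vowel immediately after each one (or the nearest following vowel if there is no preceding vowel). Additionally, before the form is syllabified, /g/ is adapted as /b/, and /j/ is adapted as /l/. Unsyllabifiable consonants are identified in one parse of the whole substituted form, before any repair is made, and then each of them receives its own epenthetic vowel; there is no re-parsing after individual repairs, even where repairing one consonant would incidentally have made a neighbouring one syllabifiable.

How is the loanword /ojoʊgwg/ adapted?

Substitution: /j/ → /l/, /g/ → /b/, giving /oloʊbwb/.
The consonants /b/, /w/, /b/ cannot be parsed into a legal (C)V(N) syllable (only a nasal (/m/, /n/, or /ŋ/) is licensed in coda position; onsets are limited to one consonant).
Inserting the epenthetic vowel yields /b/ → /bʊ/, /w/ → /wʊ/, /b/ → /bʊ/.

oloʊbʊwʊbʊ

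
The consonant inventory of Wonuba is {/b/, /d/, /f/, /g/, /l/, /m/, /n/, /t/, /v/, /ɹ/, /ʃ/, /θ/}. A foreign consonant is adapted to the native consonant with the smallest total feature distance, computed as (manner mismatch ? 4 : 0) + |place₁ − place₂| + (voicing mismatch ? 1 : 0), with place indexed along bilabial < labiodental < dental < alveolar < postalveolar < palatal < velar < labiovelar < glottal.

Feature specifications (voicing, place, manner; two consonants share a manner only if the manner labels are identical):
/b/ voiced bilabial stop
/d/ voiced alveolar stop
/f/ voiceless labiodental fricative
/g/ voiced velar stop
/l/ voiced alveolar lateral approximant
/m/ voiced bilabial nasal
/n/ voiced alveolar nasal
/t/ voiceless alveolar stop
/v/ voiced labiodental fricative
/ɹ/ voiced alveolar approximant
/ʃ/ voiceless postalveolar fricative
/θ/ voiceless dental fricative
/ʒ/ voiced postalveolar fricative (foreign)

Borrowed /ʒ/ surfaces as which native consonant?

ʃ

/ʃ/ is closest: same manner (fricative), place distance 0 (postalveolar→postalveolar), voicing differs (+1); total 1. Next closest is /v/ at distance 3.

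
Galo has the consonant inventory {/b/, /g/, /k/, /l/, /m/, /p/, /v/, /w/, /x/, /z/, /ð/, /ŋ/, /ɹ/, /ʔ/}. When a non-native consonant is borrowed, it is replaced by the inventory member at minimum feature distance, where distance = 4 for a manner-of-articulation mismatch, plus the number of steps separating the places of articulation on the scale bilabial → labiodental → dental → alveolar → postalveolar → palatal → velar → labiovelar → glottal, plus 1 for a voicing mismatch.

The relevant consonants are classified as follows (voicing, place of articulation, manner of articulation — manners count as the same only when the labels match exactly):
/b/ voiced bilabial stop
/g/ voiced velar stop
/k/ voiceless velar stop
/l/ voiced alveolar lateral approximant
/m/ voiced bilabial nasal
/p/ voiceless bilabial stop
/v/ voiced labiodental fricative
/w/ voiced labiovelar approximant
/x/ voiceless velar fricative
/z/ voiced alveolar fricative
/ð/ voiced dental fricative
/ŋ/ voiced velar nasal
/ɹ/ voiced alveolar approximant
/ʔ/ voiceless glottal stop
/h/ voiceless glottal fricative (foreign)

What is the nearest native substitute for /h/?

/x/ is closest: same manner (fricative), place distance 2 (glottal→velar), same voicing; total 2. Next closest is /ʔ/ at distance 4.

x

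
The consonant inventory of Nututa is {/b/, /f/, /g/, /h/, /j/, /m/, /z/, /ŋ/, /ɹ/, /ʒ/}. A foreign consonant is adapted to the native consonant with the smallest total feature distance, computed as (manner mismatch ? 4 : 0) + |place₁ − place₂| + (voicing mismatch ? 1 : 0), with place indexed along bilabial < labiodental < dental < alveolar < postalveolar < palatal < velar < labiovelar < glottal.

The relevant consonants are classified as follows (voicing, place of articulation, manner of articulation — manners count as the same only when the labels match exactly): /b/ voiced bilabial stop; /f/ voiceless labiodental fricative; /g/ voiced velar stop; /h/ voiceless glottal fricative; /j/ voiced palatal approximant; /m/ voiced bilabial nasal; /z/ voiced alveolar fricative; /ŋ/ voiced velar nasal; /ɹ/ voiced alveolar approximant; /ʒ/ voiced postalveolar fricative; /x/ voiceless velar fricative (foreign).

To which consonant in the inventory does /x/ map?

h

/h/ is closest: same manner (fricative), place distance 2 (velar→glottal), same voicing; total 2. Next closest is /ʒ/ at distance 3.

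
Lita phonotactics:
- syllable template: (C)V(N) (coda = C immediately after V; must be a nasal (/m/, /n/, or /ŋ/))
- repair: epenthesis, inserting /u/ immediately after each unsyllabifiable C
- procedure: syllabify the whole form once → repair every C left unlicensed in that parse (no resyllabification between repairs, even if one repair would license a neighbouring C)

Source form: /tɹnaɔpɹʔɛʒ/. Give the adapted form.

tuɹunaɔpuɹuʔɛʒu

The consonants /t/, /ɹ/, /p/, /ɹ/, /ʒ/ cannot be parsed into a legal (C)V(N) syllable (only a nasal (/m/, /n/, or /ŋ/) is licensed in coda position; onsets are limited to one consonant).
Epenthesis after each stranded consonant: /t/ → /tu/, /ɹ/ → /ɹu/, /p/ → /pu/, /ɹ/ → /ɹu/, /ʒ/ → /ʒu/.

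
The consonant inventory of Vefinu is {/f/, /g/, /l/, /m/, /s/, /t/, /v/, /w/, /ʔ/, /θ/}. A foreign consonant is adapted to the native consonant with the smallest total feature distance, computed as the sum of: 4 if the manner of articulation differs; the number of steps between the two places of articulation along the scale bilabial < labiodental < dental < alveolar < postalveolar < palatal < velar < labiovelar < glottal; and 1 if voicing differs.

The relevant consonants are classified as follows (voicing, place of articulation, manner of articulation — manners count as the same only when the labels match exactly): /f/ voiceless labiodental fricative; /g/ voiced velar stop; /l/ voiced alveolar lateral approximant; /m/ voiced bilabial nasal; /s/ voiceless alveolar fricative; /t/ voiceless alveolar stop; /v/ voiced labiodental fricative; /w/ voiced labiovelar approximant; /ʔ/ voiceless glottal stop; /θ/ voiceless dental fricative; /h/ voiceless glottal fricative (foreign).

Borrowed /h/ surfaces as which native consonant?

/ʔ/ is closest: manner differs (fricative→stop, +4), place distance 0 (glottal→glottal), same voicing; total 4. Next closest is /s/ at distance 5.

ʔ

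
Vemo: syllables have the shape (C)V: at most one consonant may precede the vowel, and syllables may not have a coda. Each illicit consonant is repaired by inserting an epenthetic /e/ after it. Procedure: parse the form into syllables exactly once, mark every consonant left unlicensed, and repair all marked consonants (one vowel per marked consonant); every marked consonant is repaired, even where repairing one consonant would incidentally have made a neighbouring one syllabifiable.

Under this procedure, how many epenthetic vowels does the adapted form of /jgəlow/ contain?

The unsyllabifiable consonants are /j/, /w/; each receives one epenthetic vowel.

2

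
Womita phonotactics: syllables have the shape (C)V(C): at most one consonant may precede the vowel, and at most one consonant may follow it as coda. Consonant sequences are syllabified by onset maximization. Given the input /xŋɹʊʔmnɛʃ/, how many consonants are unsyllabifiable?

Under (C)V(C), the unsyllabifiable consonants are /x/, /ŋ/, /m/ (at most one coda consonant is licensed; onsets are limited to one consonant).

3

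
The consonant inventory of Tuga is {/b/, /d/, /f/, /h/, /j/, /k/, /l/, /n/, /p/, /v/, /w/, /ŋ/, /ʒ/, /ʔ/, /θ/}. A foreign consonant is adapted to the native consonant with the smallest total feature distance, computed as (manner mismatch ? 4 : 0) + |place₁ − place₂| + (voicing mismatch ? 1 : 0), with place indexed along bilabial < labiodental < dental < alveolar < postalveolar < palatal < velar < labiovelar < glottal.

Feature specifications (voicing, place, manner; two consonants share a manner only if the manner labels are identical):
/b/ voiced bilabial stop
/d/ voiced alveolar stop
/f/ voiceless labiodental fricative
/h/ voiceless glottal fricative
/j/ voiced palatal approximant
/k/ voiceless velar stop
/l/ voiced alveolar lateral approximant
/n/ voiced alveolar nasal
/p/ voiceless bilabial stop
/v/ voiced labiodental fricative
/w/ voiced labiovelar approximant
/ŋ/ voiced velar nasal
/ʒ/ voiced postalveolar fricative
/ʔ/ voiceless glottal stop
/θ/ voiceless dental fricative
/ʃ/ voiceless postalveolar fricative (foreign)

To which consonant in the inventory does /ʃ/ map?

ʒ

/ʒ/ is closest: same manner (fricative), place distance 0 (postalveolar→postalveolar), voicing differs (+1); total 1. Next closest is /θ/ at distance 2.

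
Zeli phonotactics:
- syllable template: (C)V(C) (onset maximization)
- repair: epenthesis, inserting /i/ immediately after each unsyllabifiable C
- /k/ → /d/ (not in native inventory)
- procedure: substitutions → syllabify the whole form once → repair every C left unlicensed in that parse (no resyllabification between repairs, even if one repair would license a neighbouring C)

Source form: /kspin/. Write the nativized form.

Substitution: /k/ → /d/, giving /dspin/.
Under (C)V(C), the unsyllabifiable consonants are /d/, /s/ (at most one coda consonant is licensed; onsets are limited to one consonant).
Inserting the epenthetic vowel yields /d/ → /di/, /s/ → /si/.

disipin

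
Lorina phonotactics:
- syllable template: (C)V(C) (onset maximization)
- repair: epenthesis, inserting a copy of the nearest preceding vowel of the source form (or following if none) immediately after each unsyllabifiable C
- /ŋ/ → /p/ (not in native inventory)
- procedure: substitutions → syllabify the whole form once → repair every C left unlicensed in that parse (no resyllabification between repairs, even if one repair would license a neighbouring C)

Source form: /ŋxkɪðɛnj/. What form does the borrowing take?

Substitution: /ŋ/ → /p/, giving /pxkɪðɛnj/.
The consonants /p/, /x/, /j/ cannot be parsed into a legal (C)V(C) syllable (at most one coda consonant is licensed; onsets are limited to one consonant).
Inserting the epenthetic vowel yields /p/ → /pɪ/, /x/ → /xɪ/, /j/ → /jɛ/.

pɪxɪkɪðɛnjɛ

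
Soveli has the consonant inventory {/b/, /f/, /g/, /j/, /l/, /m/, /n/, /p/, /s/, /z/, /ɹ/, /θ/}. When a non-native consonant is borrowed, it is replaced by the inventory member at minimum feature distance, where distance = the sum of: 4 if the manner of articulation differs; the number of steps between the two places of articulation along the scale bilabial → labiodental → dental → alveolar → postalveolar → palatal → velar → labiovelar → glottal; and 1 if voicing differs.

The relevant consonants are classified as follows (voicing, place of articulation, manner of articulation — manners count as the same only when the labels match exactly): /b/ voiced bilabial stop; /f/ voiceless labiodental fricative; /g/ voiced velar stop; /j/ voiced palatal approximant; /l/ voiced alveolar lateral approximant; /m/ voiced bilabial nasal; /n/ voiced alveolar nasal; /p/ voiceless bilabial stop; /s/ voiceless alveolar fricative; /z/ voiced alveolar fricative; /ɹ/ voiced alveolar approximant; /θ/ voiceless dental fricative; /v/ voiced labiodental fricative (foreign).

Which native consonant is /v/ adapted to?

/f/ is closest: same manner (fricative), place distance 0 (labiodental→labiodental), voicing differs (+1); total 1. Next closest is /z/ at distance 2.

f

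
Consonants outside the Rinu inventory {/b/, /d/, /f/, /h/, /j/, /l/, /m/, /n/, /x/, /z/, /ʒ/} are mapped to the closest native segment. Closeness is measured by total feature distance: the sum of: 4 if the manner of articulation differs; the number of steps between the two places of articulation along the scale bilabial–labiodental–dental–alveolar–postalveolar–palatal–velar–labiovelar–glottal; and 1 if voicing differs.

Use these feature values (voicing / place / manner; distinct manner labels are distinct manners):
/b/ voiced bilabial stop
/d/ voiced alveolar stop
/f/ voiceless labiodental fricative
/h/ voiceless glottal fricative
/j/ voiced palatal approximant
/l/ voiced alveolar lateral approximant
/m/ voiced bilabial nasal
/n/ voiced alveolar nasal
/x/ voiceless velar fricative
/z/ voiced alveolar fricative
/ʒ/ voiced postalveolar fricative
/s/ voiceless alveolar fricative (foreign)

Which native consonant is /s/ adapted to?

/z/ is closest: same manner (fricative), place distance 0 (alveolar→alveolar), voicing differs (+1); total 1. Next closest is /f/ at distance 2.

z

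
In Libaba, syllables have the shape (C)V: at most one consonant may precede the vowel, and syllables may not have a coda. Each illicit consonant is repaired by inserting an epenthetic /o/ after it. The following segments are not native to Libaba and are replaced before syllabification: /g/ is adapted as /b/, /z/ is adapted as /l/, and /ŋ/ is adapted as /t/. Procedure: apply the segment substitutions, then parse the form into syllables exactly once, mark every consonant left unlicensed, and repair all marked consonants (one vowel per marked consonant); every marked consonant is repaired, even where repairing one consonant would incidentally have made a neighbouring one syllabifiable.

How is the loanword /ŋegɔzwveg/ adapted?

Substitution: /ŋ/ → /t/, /g/ → /b/, /z/ → /l/, giving /tebɔlwveb/.
The consonants /l/, /w/, /b/ cannot be parsed into a legal (C)V syllable (no codas are permitted; onsets are limited to one consonant).
Each unlicensed consonant becomes the onset of a new syllable: /l/ → /lo/, /w/ → /wo/, /b/ → /bo/.

tebɔlowovebo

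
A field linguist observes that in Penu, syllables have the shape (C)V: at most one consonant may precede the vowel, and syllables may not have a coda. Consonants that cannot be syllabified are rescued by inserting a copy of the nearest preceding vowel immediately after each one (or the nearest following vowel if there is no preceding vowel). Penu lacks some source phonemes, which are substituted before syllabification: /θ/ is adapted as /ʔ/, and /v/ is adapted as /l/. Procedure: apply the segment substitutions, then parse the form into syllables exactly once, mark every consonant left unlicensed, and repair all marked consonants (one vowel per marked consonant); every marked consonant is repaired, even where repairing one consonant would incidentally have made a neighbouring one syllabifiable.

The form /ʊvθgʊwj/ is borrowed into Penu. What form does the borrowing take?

Substitution: /v/ → /l/, /θ/ → /ʔ/, giving /ʊlʔgʊwj/.
Under (C)V, the unsyllabifiable consonants are /l/, /ʔ/, /w/, /j/ (no codas are permitted; onsets are limited to one consonant).
Each unlicensed consonant becomes the onset of a new syllable: /l/ → /lʊ/, /ʔ/ → /ʔʊ/, /w/ → /wʊ/, /j/ → /jʊ/.

ʊlʊʔʊgʊwʊjʊ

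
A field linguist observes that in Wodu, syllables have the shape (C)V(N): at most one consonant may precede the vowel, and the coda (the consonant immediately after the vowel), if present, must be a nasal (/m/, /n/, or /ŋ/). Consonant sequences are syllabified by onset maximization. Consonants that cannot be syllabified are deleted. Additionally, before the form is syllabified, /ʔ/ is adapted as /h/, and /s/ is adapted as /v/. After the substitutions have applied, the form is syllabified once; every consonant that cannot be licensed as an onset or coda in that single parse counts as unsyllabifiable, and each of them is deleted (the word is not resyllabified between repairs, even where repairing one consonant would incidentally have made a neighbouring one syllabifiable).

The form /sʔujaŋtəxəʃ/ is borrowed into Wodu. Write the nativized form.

hujaŋtəxə

Substitution: /s/ → /v/, /ʔ/ → /h/, giving /vhujaŋtəxəʃ/.
The consonants /v/, /ʃ/ cannot be parsed into a legal (C)V(N) syllable (only a nasal (/m/, /n/, or /ŋ/) is licensed in coda position; onsets are limited to one consonant).
Deleting the stranded consonants removes /v/, /ʃ/.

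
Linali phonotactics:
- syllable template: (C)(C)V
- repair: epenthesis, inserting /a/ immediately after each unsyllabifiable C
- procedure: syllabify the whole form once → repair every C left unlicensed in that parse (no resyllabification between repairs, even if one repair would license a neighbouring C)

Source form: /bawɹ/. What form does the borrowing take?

Under (C)(C)V, the unsyllabifiable consonants are /w/, /ɹ/ (no codas are permitted; onsets may contain at most 2 consonants).
Each unlicensed consonant becomes the onset of a new syllable: /w/ → /wa/, /ɹ/ → /ɹa/.

bawaɹa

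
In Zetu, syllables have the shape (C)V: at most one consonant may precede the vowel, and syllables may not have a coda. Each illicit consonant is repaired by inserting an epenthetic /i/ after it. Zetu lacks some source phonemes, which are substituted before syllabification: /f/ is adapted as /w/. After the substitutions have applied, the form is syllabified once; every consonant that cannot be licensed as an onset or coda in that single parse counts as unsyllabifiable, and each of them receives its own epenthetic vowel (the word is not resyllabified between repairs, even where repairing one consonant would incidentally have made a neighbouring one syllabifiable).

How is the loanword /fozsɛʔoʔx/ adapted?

Substitution: /f/ → /w/, giving /wozsɛʔoʔx/.
Under (C)V, the unsyllabifiable consonants are /z/, /ʔ/, /x/ (no codas are permitted; onsets are limited to one consonant).
Epenthesis after each stranded consonant: /z/ → /zi/, /ʔ/ → /ʔi/, /x/ → /xi/.

wozisɛʔoʔixi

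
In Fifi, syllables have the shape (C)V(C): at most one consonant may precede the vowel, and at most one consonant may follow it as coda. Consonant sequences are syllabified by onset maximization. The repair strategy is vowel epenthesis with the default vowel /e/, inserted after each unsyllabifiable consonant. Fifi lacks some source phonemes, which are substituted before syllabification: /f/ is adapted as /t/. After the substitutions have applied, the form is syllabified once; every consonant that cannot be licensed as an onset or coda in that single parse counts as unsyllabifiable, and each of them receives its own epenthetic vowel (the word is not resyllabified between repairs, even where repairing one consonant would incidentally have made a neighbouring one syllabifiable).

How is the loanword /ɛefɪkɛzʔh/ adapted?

Substitution: /f/ → /t/, giving /ɛetɪkɛzʔh/.
The consonants /ʔ/, /h/ cannot be parsed into a legal (C)V(C) syllable (at most one coda consonant is licensed; onsets are limited to one consonant).
Inserting the epenthetic vowel yields /ʔ/ → /ʔe/, /h/ → /he/.

ɛetɪkɛzʔehe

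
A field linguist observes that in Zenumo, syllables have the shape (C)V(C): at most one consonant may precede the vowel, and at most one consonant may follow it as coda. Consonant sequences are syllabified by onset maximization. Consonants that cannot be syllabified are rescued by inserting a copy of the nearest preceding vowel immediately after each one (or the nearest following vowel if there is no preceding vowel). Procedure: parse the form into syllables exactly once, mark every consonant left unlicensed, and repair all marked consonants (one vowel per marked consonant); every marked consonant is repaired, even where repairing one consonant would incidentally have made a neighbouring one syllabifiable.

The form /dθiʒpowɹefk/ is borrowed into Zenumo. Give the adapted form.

The consonants /d/, /k/ cannot be parsed into a legal (C)V(C) syllable (at most one coda consonant is licensed; onsets are limited to one consonant).
Epenthesis after each stranded consonant: /d/ → /di/, /k/ → /ke/.

diθiʒpowɹefke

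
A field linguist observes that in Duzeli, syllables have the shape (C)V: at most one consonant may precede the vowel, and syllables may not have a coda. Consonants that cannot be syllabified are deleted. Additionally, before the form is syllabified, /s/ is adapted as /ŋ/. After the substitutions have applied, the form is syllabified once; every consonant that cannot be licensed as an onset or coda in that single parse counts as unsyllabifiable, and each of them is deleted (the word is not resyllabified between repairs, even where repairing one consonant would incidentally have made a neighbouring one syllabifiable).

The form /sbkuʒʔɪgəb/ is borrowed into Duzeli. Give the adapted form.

Substitution: /s/ → /ŋ/, giving /ŋbkuʒʔɪgəb/.
The consonants /ŋ/, /b/, /ʒ/, /b/ cannot be parsed into a legal (C)V syllable (no codas are permitted; onsets are limited to one consonant).
Deleting the stranded consonants removes /ŋ/, /b/, /ʒ/, /b/.

kuʔɪgə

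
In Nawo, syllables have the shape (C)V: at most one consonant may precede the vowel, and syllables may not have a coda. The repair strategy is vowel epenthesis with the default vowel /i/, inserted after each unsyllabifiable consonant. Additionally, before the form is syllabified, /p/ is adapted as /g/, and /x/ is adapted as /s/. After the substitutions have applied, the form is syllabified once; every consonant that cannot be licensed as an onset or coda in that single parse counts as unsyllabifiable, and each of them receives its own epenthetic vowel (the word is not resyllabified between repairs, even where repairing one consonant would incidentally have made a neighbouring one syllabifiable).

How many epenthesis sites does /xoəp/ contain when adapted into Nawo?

1

After substitution the input is /soəg/.
The unsyllabifiable consonants are /g/; each receives one epenthetic vowel.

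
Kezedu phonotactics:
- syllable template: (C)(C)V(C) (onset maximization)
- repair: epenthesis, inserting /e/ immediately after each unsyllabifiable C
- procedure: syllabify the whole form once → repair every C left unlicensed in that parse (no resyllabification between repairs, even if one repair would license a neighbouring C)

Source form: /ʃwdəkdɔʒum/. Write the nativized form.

ʃewdəkdɔʒum

Syllabifying with onset maximization leaves /ʃ/ stranded (at most one coda consonant is licensed; onsets may contain at most 2 consonants).
Each unlicensed consonant becomes the onset of a new syllable: /ʃ/ → /ʃe/.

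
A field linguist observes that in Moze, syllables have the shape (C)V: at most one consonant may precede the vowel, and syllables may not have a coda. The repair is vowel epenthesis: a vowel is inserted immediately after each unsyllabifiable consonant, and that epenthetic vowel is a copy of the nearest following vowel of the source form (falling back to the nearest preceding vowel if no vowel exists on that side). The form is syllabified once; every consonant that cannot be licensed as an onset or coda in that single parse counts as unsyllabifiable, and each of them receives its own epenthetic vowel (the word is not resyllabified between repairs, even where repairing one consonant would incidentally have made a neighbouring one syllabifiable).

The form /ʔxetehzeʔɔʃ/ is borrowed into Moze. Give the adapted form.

ʔexetehezeʔɔʃɔ

The consonants /ʔ/, /h/, /ʃ/ cannot be parsed into a legal (C)V syllable (no codas are permitted; onsets are limited to one consonant).
Each unlicensed consonant becomes the onset of a new syllable: /ʔ/ → /ʔe/, /h/ → /he/, /ʃ/ → /ʃɔ/.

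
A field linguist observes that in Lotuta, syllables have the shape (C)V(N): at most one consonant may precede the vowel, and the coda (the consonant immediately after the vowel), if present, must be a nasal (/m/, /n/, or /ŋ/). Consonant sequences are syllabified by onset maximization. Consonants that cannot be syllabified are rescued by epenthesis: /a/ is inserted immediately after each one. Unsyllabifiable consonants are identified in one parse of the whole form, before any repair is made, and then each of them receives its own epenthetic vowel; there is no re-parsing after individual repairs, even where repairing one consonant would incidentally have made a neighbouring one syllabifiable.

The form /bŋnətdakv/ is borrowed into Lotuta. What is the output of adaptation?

Syllabifying with onset maximization leaves /b/, /ŋ/, /t/, /k/, /v/ stranded (only a nasal (/m/, /n/, or /ŋ/) is licensed in coda position; onsets are limited to one consonant).
Epenthesis after each stranded consonant: /b/ → /ba/, /ŋ/ → /ŋa/, /t/ → /ta/, /k/ → /ka/, /v/ → /va/.

baŋanətadakava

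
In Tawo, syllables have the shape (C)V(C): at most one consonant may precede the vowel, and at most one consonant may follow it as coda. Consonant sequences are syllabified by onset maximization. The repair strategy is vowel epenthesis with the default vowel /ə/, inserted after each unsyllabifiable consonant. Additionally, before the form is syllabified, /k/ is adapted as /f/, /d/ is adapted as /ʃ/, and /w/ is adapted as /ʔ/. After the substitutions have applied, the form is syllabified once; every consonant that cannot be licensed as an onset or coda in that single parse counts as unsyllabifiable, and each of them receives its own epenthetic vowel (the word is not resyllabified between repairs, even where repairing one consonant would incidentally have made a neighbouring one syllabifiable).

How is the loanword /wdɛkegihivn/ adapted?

Substitution: /w/ → /ʔ/, /d/ → /ʃ/, /k/ → /f/, giving /ʔʃɛfegihivn/.
Syllabifying with onset maximization leaves /ʔ/, /n/ stranded (at most one coda consonant is licensed; onsets are limited to one consonant).
Inserting the epenthetic vowel yields /ʔ/ → /ʔə/, /n/ → /nə/.

ʔəʃɛfegihivnə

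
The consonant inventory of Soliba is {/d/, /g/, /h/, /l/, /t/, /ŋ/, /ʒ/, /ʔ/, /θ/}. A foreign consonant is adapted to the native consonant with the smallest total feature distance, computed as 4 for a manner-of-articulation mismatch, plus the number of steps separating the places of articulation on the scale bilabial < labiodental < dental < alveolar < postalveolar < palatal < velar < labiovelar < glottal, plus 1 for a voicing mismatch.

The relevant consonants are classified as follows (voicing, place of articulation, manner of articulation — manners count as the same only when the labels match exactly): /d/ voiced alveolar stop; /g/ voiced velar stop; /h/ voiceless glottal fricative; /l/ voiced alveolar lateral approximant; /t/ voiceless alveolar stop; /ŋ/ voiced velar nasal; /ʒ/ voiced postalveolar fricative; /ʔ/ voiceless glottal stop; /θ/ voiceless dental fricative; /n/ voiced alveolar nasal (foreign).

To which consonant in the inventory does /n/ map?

ŋ

/ŋ/ is closest: same manner (nasal), place distance 3 (alveolar→velar), same voicing; total 3. Next closest is /d/ at distance 4.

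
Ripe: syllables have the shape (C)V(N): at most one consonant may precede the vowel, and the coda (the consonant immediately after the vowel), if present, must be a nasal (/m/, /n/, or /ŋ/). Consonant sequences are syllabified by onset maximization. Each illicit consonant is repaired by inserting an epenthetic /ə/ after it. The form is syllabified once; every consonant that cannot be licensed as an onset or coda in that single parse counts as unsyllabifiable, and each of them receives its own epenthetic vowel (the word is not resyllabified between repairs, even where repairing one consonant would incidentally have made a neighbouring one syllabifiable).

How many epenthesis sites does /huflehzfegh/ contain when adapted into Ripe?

5

The unsyllabifiable consonants are /f/, /h/, /z/, /g/, /h/; each receives one epenthetic vowel.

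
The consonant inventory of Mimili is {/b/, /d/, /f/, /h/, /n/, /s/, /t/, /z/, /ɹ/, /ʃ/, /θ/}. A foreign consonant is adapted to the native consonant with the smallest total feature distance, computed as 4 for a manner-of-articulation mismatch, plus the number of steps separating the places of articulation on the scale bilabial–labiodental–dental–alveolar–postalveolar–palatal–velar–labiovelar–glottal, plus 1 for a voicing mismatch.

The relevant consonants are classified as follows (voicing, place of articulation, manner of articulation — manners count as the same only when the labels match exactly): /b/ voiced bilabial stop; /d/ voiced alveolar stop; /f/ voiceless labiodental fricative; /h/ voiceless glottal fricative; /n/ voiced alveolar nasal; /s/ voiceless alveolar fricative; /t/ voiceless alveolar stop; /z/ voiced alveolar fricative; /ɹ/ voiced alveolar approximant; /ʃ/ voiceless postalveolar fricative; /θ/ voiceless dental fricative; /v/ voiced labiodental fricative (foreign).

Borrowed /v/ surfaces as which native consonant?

/f/ is closest: same manner (fricative), place distance 0 (labiodental→labiodental), voicing differs (+1); total 1. Next closest is /z/ at distance 2.

f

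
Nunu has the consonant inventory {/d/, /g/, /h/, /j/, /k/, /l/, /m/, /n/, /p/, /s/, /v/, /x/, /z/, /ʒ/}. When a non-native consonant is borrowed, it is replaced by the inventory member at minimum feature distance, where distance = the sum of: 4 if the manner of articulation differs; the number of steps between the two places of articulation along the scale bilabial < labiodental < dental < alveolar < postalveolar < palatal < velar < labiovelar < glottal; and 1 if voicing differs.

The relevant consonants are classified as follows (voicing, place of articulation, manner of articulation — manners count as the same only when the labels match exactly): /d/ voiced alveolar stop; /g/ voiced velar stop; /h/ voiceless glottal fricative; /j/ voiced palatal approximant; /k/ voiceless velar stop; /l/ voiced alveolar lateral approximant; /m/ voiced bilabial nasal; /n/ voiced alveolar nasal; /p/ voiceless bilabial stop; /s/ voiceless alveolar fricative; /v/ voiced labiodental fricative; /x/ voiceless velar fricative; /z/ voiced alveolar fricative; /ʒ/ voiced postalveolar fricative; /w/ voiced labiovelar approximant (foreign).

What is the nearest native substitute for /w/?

/j/ is closest: same manner (approximant), place distance 2 (labiovelar→palatal), same voicing; total 2. Next closest is /g/ at distance 5.

j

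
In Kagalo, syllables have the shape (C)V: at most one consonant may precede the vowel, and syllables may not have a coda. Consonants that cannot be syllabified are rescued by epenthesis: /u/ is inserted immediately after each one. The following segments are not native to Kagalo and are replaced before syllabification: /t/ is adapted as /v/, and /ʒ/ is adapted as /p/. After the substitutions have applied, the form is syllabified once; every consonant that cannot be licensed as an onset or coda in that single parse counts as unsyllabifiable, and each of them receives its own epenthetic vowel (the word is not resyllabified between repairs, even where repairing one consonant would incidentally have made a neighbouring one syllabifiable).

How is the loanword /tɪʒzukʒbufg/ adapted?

Substitution: /t/ → /v/, /ʒ/ → /p/, giving /vɪpzukpbufg/.
Under (C)V, the unsyllabifiable consonants are /p/, /k/, /p/, /f/, /g/ (no codas are permitted; onsets are limited to one consonant).
Epenthesis after each stranded consonant: /p/ → /pu/, /k/ → /ku/, /p/ → /pu/, /f/ → /fu/, /g/ → /gu/.

vɪpuzukupubufugu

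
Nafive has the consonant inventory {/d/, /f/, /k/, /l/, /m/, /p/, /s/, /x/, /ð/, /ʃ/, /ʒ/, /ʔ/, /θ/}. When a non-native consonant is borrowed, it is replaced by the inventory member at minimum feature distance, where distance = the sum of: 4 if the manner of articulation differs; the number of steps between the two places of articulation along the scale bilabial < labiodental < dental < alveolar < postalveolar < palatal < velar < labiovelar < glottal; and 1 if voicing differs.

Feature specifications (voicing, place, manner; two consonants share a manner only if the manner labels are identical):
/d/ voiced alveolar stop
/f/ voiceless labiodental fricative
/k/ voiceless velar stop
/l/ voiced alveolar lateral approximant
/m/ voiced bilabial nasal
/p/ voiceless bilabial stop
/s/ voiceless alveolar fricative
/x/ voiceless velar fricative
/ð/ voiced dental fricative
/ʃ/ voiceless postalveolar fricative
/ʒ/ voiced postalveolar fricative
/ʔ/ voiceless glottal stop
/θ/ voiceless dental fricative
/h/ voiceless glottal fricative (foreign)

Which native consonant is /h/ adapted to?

x

/x/ is closest: same manner (fricative), place distance 2 (glottal→velar), same voicing; total 2. Next closest is /ʃ/ at distance 4.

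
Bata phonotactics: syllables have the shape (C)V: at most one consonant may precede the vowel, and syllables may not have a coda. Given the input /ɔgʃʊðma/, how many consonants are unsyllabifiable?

The consonants /g/, /ð/ cannot be parsed into a legal (C)V syllable (no codas are permitted; onsets are limited to one consonant).

2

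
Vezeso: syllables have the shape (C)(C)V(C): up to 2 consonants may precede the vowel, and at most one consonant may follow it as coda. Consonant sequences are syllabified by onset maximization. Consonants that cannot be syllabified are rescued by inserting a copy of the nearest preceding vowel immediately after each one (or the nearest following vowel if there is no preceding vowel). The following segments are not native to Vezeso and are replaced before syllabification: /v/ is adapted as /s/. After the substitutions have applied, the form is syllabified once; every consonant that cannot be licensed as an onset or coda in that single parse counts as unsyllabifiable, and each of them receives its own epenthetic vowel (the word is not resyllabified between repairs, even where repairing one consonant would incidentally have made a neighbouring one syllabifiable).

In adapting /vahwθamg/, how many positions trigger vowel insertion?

After substitution the input is /sahwθamg/.
The unsyllabifiable consonants are /g/; each receives one epenthetic vowel.

1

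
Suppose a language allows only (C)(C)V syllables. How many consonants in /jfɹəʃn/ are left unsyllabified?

3

Syllabifying with onset maximization leaves /j/, /ʃ/, /n/ stranded (no codas are permitted; onsets may contain at most 2 consonants).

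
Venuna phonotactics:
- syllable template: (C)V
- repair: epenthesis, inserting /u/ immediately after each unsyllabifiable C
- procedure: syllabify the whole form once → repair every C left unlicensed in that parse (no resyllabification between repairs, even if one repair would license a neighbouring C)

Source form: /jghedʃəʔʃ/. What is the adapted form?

Syllabifying with onset maximization leaves /j/, /g/, /d/, /ʔ/, /ʃ/ stranded (no codas are permitted; onsets are limited to one consonant).
Each unlicensed consonant becomes the onset of a new syllable: /j/ → /ju/, /g/ → /gu/, /d/ → /du/, /ʔ/ → /ʔu/, /ʃ/ → /ʃu/.

juguheduʃəʔuʃu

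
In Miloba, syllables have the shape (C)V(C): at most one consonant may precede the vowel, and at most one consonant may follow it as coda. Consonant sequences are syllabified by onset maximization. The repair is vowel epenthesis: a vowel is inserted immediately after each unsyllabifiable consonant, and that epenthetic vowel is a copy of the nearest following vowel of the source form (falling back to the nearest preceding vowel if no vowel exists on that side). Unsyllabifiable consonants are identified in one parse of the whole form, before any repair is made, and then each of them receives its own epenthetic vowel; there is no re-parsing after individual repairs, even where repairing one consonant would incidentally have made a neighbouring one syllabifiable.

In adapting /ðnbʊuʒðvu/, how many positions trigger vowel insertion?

The unsyllabifiable consonants are /ð/, /n/, /ð/; each receives one epenthetic vowel.

3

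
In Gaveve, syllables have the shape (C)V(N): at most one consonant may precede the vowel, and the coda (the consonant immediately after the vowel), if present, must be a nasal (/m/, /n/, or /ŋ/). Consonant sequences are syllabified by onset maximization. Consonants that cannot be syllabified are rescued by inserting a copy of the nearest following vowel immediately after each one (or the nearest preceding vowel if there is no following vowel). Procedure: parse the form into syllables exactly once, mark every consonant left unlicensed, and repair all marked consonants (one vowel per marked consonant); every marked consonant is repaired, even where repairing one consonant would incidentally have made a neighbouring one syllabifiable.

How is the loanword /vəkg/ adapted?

Under (C)V(N), the unsyllabifiable consonants are /k/, /g/ (only a nasal (/m/, /n/, or /ŋ/) is licensed in coda position; onsets are limited to one consonant).
Inserting the epenthetic vowel yields /k/ → /kə/, /g/ → /gə/.

vəkəgə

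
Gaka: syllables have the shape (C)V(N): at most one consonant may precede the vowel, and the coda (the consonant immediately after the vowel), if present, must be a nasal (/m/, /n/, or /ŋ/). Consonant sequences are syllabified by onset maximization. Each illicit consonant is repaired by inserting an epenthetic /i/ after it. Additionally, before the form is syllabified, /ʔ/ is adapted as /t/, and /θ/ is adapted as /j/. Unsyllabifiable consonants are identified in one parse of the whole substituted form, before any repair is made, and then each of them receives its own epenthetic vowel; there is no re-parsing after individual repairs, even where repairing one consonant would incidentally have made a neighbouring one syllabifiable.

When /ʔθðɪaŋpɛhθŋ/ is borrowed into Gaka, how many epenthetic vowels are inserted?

After substitution the input is /tjðɪaŋpɛhjŋ/.
The unsyllabifiable consonants are /t/, /j/, /h/, /j/, /ŋ/; each receives one epenthetic vowel.

5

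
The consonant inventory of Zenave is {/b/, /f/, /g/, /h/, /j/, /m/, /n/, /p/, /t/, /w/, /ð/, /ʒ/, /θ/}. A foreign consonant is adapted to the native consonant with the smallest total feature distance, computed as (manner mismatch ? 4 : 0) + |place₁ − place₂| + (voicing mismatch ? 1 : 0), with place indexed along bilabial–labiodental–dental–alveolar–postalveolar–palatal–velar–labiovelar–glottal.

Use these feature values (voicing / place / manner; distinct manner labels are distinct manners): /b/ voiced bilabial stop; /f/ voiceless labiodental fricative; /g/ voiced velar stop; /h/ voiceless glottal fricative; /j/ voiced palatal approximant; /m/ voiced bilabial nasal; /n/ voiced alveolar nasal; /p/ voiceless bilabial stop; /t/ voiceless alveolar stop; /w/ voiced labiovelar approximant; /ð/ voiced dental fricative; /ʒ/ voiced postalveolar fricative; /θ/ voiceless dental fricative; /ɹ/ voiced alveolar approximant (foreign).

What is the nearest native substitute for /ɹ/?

j

/j/ is closest: same manner (approximant), place distance 2 (alveolar→palatal), same voicing; total 2. Next closest is /n/ at distance 4.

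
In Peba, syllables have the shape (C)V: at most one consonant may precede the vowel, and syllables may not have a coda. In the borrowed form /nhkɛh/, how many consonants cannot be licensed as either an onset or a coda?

Under (C)V, the unsyllabifiable consonants are /n/, /h/, /h/ (no codas are permitted; onsets are limited to one consonant).

3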